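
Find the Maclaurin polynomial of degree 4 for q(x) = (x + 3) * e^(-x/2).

Multiply each power in the prefactor through the base expansion.
q(0) = 3
q′(0) = -1/2
q′′(0) = -1/4
q′′′(0) = 3/8
q^(4)(0) = -5/16
The Taylor polynomial is Σ q^(k)(0)/k! · x^k.

-5*x^4/384 + x^3/16 - x^2/8 - x/2 + 3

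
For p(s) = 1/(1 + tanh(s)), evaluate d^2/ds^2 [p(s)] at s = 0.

2

Plug the Maclaurin series of the inner function into that of the outer and collect terms.
From the series, [s^2] p = 1; multiply by 2! = 2 to get 2.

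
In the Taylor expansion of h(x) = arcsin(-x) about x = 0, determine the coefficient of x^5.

-3/40

h(0) = 0
h′(0) = -1
h′′(0) = 0
h′′′(0) = -1
h^(4)(0) = 0
h^(5)(0) = -9
So c_5 = h^(5)(0)/5! = -3/40.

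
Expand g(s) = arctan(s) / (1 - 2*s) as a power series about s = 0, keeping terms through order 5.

Expand 1/(denominator) as a geometric series and multiply by the numerator's series.
g(0) = 0
g′(0) = 1
g′′(0) = 4
g′′′(0) = 22
g^(4)(0) = 176
g^(5)(0) = 1784
Dividing each by k! gives the coefficients c_0, ..., c_5.

223*s^5/15 + 22*s^4/3 + 11*s^3/3 + 2*s^2 + s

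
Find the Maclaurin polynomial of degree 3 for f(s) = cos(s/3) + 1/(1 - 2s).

Combine the two series term by term.
f(0) = 2
f′(0) = 2
f′′(0) = 71/9
f′′′(0) = 48
Then c_k = f^(k)(0)/k! gives each Taylor coefficient.

8*s^3 + 71*s^2/18 + 2*s + 2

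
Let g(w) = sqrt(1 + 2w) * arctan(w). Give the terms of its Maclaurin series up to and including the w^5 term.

Write out both Maclaurin series and multiply, keeping only the needed powers.
g(0) = 0
g′(0) = 1
g′′(0) = 2
g′′′(0) = -5
g^(4)(0) = 4
g^(5)(0) = -31

-31*w^5/120 + w^4/6 - 5*w^3/6 + w^2 + w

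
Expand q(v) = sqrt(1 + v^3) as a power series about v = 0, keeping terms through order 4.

[v^0] = 1;  [v^1] = 0;  [v^2] = 0;  [v^3] = 1/2;  [v^4] = 0.

v^3/2 + 1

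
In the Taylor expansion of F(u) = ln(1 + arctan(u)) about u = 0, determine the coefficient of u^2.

-1/2

Plug the Maclaurin series of the inner function into that of the outer and collect terms.
[u^0] = 0;  [u^1] = 1;  [u^2] = -1/2.
So c_2 = F′′(0)/2! = -1/2.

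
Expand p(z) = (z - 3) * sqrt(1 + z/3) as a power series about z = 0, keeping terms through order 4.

Distribute the polynomial across the series and collect like powers.
[z^0] = -3;  [z^1] = 1/2;  [z^2] = 5/24;  [z^3] = -1/48;  [z^4] = 13/3456.

13*z^4/3456 - z^3/48 + 5*z^2/24 + z/2 - 3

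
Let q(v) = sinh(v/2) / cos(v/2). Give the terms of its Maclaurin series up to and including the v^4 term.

Write the quotient as an unknown series and match coefficients against numerator = denominator · series.
q(0) = 0
q′(0) = 1/2
q′′(0) = 0
q′′′(0) = 1/2
q^(4)(0) = 0

v^3/12 + v/2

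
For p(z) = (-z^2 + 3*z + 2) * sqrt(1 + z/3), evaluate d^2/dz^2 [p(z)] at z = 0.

Shift and add copies of the series according to the polynomial's terms.
From the series, [z^2] p = -19/36; multiply by 2! = 2 to get -19/18.

-19/18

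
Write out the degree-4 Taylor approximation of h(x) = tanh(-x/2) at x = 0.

x^3/24 - x/2

Apply the Taylor formula c_k = f^(k)(a)/k!.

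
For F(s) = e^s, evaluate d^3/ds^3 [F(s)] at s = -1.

Use the known series and substitute for the argument.
From the series, [(s + 1)^3] F = e^(-1)/6; multiply by 3! = 6 to get e^(-1).

e^(-1)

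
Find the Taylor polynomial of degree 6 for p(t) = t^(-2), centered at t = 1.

p(1) = 1
p′(1) = -2
p′′(1) = 6
p′′′(1) = -24
p^(4)(1) = 120
p^(5)(1) = -720
p^(6)(1) = 5040
Dividing each by k! gives the coefficients c_0, ..., c_6.

7*(t - 1)^6 - 6*(t - 1)^5 + 5*(t - 1)^4 - 4*(t - 1)^3 + 3*(t - 1)^2 - 2*(t - 1) + 1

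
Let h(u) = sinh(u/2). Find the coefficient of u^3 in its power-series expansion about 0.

Use the known series and substitute for the argument.
h(0) = 0
h′(0) = 1/2
h′′(0) = 0
h′′′(0) = 1/8
So c_3 = h′′′(0)/3! = 1/48.

1/48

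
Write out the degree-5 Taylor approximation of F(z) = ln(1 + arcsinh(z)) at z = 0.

Let u equal the inner series; expand the outer function in u and truncate.
[z^0] = 0;  [z^1] = 1;  [z^2] = -1/2;  [z^3] = 1/6;  [z^4] = -1/12;  [z^5] = 13/120.

13*z^5/120 - z^4/12 + z^3/6 - z^2/2 + z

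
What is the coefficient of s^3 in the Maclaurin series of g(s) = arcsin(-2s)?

-4/3

g(0) = 0
g′(0) = -2
g′′(0) = 0
g′′′(0) = -8
Then c_k = g^(k)(0)/k! gives each Taylor coefficient.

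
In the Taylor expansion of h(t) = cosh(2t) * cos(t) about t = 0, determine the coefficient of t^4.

-7/24

Write out both Maclaurin series and multiply, keeping only the needed powers.
h(0) = 1
h′(0) = 0
h′′(0) = 3
h′′′(0) = 0
h^(4)(0) = -7
So c_4 = h^(4)(0)/4! = -7/24.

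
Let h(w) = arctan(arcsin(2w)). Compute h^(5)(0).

Plug the Maclaurin series of the inner function into that of the outer and collect terms.
The coefficient of w^5 in the expansion is 52/15, so h^(5)(0) = 5! * (52/15) = 416.

416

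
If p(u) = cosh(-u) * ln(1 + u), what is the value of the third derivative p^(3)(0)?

Expand each factor separately, then convolve coefficients.
The coefficient of u^3 in the expansion is 5/6, so p′′′(0) = 3! * (5/6) = 5.

5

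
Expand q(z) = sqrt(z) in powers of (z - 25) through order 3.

(z - 25)^3/50000 - (z - 25)^2/1000 + (z - 25)/10 + 5

[(z - 25)^0] = 5;  [(z - 25)^1] = 1/10;  [(z - 25)^2] = -1/1000;  [(z - 25)^3] = 1/50000.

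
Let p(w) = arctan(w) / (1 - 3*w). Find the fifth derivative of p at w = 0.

Use 1/(1 - r) = Σ r^k on the denominator, then take the Cauchy product.
The coefficient of w^5 in the expansion is 391/5, so p^(5)(0) = 5! * (391/5) = 9384.

9384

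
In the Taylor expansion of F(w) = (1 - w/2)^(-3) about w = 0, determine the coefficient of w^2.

[w^0] = 1;  [w^1] = 3/2;  [w^2] = 3/2.
So c_2 = F′′(0)/2! = 3/2.

3/2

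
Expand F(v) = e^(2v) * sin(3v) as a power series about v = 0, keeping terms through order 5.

-199*v^5/40 - 5*v^4 + 3*v^3/2 + 6*v^2 + 3*v

Expand each factor separately, then convolve coefficients.
F(0) = 0
F′(0) = 3
F′′(0) = 12
F′′′(0) = 9
F^(4)(0) = -120
F^(5)(0) = -597
Dividing each by k! gives the coefficients c_0, ..., c_5.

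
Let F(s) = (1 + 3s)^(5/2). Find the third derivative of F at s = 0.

405/8

The coefficient of s^3 in the expansion is 135/16, so F′′′(0) = 3! * (135/16) = 405/8.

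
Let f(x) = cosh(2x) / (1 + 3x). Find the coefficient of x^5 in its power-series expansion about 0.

Take the Cauchy product of the two expansions.
f(0) = 1
f′(0) = -3
f′′(0) = 22
f′′′(0) = -198
f^(4)(0) = 2392
f^(5)(0) = -35880
Then c_k = f^(k)(0)/k! gives each Taylor coefficient.

-299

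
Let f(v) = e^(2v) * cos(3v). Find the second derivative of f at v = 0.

Take the Cauchy product of the two expansions.
The coefficient of v^2 in the expansion is -5/2, so f′′(0) = 2! * (-5/2) = -5.

-5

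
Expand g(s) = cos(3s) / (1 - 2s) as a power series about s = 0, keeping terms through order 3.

Multiply the two series term by term and collect like powers.
g(0) = 1
g′(0) = 2
g′′(0) = -1
g′′′(0) = -6
Dividing each by k! gives the coefficients c_0, ..., c_3.

-s^3 - s^2/2 + 2*s + 1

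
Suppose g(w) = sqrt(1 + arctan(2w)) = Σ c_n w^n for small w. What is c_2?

Let u equal the inner series; expand the outer function in u and truncate.
So c_2 = g′′(0)/2! = -1/2.

-1/2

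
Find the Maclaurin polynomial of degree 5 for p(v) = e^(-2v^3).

p(0) = 1
p′(0) = 0
p′′(0) = 0
p′′′(0) = -12
p^(4)(0) = 0
p^(5)(0) = 0
The Taylor polynomial is Σ p^(k)(0)/k! · v^k.

1 - 2*v^3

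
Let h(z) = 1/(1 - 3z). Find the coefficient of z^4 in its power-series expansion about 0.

h(0) = 1
h′(0) = 3
h′′(0) = 18
h′′′(0) = 162
h^(4)(0) = 1944
So c_4 = h^(4)(0)/4! = 81.

81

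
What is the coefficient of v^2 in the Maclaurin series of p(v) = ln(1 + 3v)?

Compute the successive derivatives at the expansion point and divide by k!.
p(0) = 0
p′(0) = 3
p′′(0) = -9
Dividing each by k! gives the coefficients c_0, ..., c_2.

-9/2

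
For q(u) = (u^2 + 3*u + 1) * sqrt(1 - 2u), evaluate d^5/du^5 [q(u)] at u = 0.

-390

Shift and add copies of the series according to the polynomial's terms.
The coefficient of u^5 in the expansion is -13/4, so q^(5)(0) = 5! * (-13/4) = -390.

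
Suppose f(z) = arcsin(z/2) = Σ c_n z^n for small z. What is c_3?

1/48

Differentiate repeatedly and evaluate at the center.
f(0) = 0
f′(0) = 1/2
f′′(0) = 0
f′′′(0) = 1/8
The Taylor polynomial is Σ f^(k)(0)/k! · z^k.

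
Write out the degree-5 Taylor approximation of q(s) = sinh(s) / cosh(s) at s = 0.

2*s^5/15 - s^3/3 + s

Write the quotient as an unknown series and match coefficients against numerator = denominator · series.
q(0) = 0
q′(0) = 1
q′′(0) = 0
q′′′(0) = -2
q^(4)(0) = 0
q^(5)(0) = 16
Then c_k = q^(k)(0)/k! gives each Taylor coefficient.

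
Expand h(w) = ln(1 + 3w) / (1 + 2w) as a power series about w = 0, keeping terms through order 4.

Expand each factor separately, then convolve coefficients.
h(0) = 0
h′(0) = 3
h′′(0) = -21
h′′′(0) = 180
h^(4)(0) = -1926

-321*w^4/4 + 30*w^3 - 21*w^2/2 + 3*w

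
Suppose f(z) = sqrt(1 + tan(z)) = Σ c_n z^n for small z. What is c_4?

Plug the Maclaurin series of the inner function into that of the outer and collect terms.
f(0) = 1
f′(0) = 1/2
f′′(0) = -1/4
f′′′(0) = 11/8
f^(4)(0) = -47/16

-47/384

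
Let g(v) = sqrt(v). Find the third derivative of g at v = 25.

3/25000

Differentiate repeatedly and evaluate at the center.
The coefficient of (v - 25)^3 in the expansion is 1/50000, so g′′′(25) = 3! * (1/50000) = 3/25000.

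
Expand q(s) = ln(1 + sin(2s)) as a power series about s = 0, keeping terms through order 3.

Compose series: expand the inner function first, then feed it into the outer expansion.
q(0) = 0
q′(0) = 2
q′′(0) = -4
q′′′(0) = 8

4*s^3/3 - 2*s^2 + 2*s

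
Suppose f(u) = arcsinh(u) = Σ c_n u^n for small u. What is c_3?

-1/6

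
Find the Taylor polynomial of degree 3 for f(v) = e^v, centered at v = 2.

Use the known series and substitute for the argument.
f(2) = e^(2)
f′(2) = e^(2)
f′′(2) = e^(2)
f′′′(2) = e^(2)

(v - 2)^3*e^(2)/6 + (v - 2)^2*e^(2)/2 + (v - 2)*e^(2) + e^(2)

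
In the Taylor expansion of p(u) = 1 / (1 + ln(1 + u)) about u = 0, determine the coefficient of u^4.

11/3

Expand as Σ (-1)^k u^k with u equal to the inner function's series.
p(0) = 1
p′(0) = -1
p′′(0) = 3
p′′′(0) = -14
p^(4)(0) = 88
So c_4 = p^(4)(0)/4! = 11/3.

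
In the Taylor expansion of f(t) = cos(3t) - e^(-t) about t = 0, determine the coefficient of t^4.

10/3

Add the two expansions coefficient-wise.
[t^0] = 0;  [t^1] = 1;  [t^2] = -5;  [t^3] = 1/6;  [t^4] = 10/3.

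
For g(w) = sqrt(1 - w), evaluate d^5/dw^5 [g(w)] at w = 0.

-105/32

From the series, [w^5] g = -7/256; multiply by 5! = 120 to get -105/32.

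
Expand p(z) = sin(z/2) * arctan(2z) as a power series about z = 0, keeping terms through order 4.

-11*z^4/8 + z^2

Multiply the two series term by term and collect like powers.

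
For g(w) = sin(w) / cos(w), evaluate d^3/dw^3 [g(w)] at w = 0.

2

Divide the numerator series by the denominator series (power-series long division).
The coefficient of w^3 in the expansion is 1/3, so g′′′(0) = 3! * (1/3) = 2.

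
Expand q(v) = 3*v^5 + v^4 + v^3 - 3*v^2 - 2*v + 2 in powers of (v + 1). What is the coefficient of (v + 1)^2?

-30

Apply the Taylor formula c_k = f^(k)(a)/k!.
q(-1) = -2
q′(-1) = 18
q′′(-1) = -60
So c_2 = q′′(-1)/2! = -30.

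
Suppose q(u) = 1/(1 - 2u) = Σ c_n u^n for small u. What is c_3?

8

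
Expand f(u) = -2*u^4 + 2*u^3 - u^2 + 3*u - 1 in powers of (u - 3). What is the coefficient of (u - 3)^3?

Differentiate repeatedly and evaluate at the center.
f(3) = -109
f′(3) = -165
f′′(3) = -182
f′′′(3) = -132
So c_3 = f′′′(3)/3! = -22.

-22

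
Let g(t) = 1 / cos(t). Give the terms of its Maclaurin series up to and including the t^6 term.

61*t^6/720 + 5*t^4/24 + t^2/2 + 1

Divide the numerator series by the denominator series (power-series long division).
[t^0] = 1;  [t^1] = 0;  [t^2] = 1/2;  [t^3] = 0;  [t^4] = 5/24;  [t^5] = 0;  [t^6] = 61/720.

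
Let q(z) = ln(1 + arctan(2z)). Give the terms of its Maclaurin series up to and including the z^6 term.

-256*z^6/45 + 32*z^5/15 + 4*z^4/3 - 2*z^2 + 2*z

Substitute the inner expansion into the outer series and collect powers.
[z^0] = 0;  [z^1] = 2;  [z^2] = -2;  [z^3] = 0;  [z^4] = 4/3;  [z^5] = 32/15;  [z^6] = -256/45.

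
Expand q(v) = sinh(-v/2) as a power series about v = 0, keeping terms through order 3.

-v^3/48 - v/2

[v^0] = 0;  [v^1] = -1/2;  [v^2] = 0;  [v^3] = -1/48.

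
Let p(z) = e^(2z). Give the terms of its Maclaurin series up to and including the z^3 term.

4*z^3/3 + 2*z^2 + 2*z + 1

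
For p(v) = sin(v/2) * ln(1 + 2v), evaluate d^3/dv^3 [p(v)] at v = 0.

Write out both Maclaurin series and multiply, keeping only the needed powers.
From the series, [v^3] p = -1; multiply by 3! = 6 to get -6.

-6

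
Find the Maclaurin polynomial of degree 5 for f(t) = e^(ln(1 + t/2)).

Compose series: expand the inner function first, then feed it into the outer expansion.
f(0) = 1
f′(0) = 1/2
f′′(0) = 0
f′′′(0) = 0
f^(4)(0) = 0
f^(5)(0) = 0
Dividing each by k! gives the coefficients c_0, ..., c_5.

t/2 + 1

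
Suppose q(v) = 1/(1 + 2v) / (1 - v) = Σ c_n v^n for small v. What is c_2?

3

Write out both Maclaurin series and multiply, keeping only the needed powers.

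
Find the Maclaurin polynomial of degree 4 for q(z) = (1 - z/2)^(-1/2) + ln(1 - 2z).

Combine the two series term by term.
q(0) = 1
q′(0) = -7/4
q′′(0) = -61/16
q′′′(0) = -1009/64
q^(4)(0) = -60*2^(243/973)*3^(56/139)*7^(898/973)/7
The Taylor polynomial is Σ q^(k)(0)/k! · z^k.

-5*2^(243/973)*3^(56/139)*7^(898/973)*z^4/14 - 1009*z^3/384 - 61*z^2/32 - 7*z/4 + 1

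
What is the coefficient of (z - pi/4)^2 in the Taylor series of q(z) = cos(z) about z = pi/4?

-sqrt(2)/4

q(pi/4) = sqrt(2)/2
q′(pi/4) = -sqrt(2)/2
q′′(pi/4) = -sqrt(2)/2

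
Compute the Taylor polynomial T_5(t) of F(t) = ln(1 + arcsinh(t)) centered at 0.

Compose series: expand the inner function first, then feed it into the outer expansion.
F(0) = 0
F′(0) = 1
F′′(0) = -1
F′′′(0) = 1
F^(4)(0) = -2
F^(5)(0) = 13

13*t^5/120 - t^4/12 + t^3/6 - t^2/2 + t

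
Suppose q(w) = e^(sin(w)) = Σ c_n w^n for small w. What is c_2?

1/2

Let u equal the inner series; expand the outer function in u and truncate.
q(0) = 1
q′(0) = 1
q′′(0) = 1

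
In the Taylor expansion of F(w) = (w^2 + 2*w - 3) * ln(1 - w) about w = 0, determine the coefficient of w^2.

-1/2

Distribute the polynomial across the series and collect like powers.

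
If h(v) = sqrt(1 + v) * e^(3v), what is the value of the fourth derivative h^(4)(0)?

Expand each factor separately, then convolve coefficients.
From the series, [v^4] h = 667/128; multiply by 4! = 24 to get 2001/16.

2001/16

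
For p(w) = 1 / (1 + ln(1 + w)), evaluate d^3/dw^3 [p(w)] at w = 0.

-14

Expand as Σ (-1)^k u^k with u equal to the inner function's series.
The coefficient of w^3 in the expansion is -7/3, so p′′′(0) = 3! * (-7/3) = -14.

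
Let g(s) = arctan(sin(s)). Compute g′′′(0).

Compose series: expand the inner function first, then feed it into the outer expansion.
From the series, [s^3] g = -1/2; multiply by 3! = 6 to get -3.

-3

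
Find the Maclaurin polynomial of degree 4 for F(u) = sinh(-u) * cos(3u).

13*u^3/3 - u

Multiply the two series term by term and collect like powers.
[u^0] = 0;  [u^1] = -1;  [u^2] = 0;  [u^3] = 13/3;  [u^4] = 0.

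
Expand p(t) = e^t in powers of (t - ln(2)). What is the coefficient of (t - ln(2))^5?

1/60

[(t - ln(2))^0] = 2;  [(t - ln(2))^1] = 2;  [(t - ln(2))^2] = 1;  [(t - ln(2))^3] = 1/3;  [(t - ln(2))^4] = 1/12;  [(t - ln(2))^5] = 1/60.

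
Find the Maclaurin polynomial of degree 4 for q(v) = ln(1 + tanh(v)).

Let u equal the inner series; expand the outer function in u and truncate.
q(0) = 0
q′(0) = 1
q′′(0) = -1
q′′′(0) = 0
q^(4)(0) = 2

v^4/12 - v^2/2 + v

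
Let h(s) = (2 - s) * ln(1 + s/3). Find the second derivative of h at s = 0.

Multiply each power in the prefactor through the base expansion.
From the series, [s^2] h = -4/9; multiply by 2! = 2 to get -8/9.

-8/9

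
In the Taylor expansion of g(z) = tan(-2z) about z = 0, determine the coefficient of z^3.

-8/3

g(0) = 0
g′(0) = -2
g′′(0) = 0
g′′′(0) = -16
So c_3 = g′′′(0)/3! = -8/3.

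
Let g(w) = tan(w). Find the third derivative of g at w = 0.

Differentiate repeatedly and evaluate at the center.
From the series, [w^3] g = 1/3; multiply by 3! = 6 to get 2.

2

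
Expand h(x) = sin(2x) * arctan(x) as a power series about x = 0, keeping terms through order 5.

-2*x^4 + 2*x^2

Write out both Maclaurin series and multiply, keeping only the needed powers.
h(0) = 0
h′(0) = 0
h′′(0) = 4
h′′′(0) = 0
h^(4)(0) = -48
h^(5)(0) = 0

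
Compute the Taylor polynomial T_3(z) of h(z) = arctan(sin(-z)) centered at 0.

Plug the Maclaurin series of the inner function into that of the outer and collect terms.
h(0) = 0
h′(0) = -1
h′′(0) = 0
h′′′(0) = 3

z^3/2 - z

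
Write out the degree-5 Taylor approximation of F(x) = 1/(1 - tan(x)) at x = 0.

Plug the Maclaurin series of the inner function into that of the outer and collect terms.
F(0) = 1
F′(0) = 1
F′′(0) = 2
F′′′(0) = 8
F^(4)(0) = 40
F^(5)(0) = 256

32*x^5/15 + 5*x^4/3 + 4*x^3/3 + x^2 + x + 1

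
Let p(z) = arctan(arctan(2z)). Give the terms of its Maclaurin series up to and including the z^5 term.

Compose series: expand the inner function first, then feed it into the outer expansion.
p(0) = 0
p′(0) = 2
p′′(0) = 0
p′′′(0) = -32
p^(4)(0) = 0
p^(5)(0) = 2816

352*z^5/15 - 16*z^3/3 + 2*z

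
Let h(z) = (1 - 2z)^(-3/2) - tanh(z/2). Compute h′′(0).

15

Expand each term separately and add.
The coefficient of z^2 in the expansion is 15/2, so h′′(0) = 2! * (15/2) = 15.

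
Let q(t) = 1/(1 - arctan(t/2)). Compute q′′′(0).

1/2

Plug the Maclaurin series of the inner function into that of the outer and collect terms.
The coefficient of t^3 in the expansion is 1/12, so q′′′(0) = 3! * (1/12) = 1/2.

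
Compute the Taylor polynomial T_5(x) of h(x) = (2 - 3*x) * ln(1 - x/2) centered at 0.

Multiply each power in the prefactor through the base expansion.
h(0) = 0
h′(0) = -1
h′′(0) = 5/2
h′′′(0) = 7/4
h^(4)(0) = 9/4
h^(5)(0) = 33/8

11*x^5/320 + 3*x^4/32 + 7*x^3/24 + 5*x^2/4 - x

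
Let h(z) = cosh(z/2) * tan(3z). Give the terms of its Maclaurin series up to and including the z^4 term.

Write out both Maclaurin series and multiply, keeping only the needed powers.
h(0) = 0
h′(0) = 3
h′′(0) = 0
h′′′(0) = 225/4
h^(4)(0) = 0

75*z^3/8 + 3*z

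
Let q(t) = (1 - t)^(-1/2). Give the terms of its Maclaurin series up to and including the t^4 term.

35*t^4/128 + 5*t^3/16 + 3*t^2/8 + t/2 + 1

q(0) = 1
q′(0) = 1/2
q′′(0) = 3/4
q′′′(0) = 15/8
q^(4)(0) = 105/16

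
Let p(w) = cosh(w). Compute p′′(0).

From the series, [w^2] p = 1/2; multiply by 2! = 2 to get 1.

1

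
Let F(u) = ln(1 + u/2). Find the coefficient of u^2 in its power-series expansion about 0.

-1/8

Use the known series and substitute for the argument.
[u^0] = 0;  [u^1] = 1/2;  [u^2] = -1/8.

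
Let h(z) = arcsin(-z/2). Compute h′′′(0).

-1/8

From the series, [z^3] h = -1/48; multiply by 3! = 6 to get -1/8.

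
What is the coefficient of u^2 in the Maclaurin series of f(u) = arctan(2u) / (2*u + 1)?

Expand 1/(denominator) as a geometric series and multiply by the numerator's series.
f(0) = 0
f′(0) = 2
f′′(0) = -8
Then c_k = f^(k)(0)/k! gives each Taylor coefficient.

-4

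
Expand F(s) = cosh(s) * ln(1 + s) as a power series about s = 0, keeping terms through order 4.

Write out both Maclaurin series and multiply, keeping only the needed powers.
F(0) = 0
F′(0) = 1
F′′(0) = -1
F′′′(0) = 5
F^(4)(0) = -12

-s^4/2 + 5*s^3/6 - s^2/2 + s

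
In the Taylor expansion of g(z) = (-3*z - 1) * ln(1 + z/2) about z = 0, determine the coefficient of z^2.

Shift and add copies of the series according to the polynomial's terms.

-11/8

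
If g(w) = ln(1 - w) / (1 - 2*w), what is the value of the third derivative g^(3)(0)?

-32

Multiply the numerator's expansion by the denominator's geometric series.
From the series, [w^3] g = -16/3; multiply by 3! = 6 to get -32.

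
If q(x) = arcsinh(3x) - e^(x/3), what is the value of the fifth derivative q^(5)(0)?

531440/243

Add the two expansions coefficient-wise.
The coefficient of x^5 in the expansion is 13286/729, so q^(5)(0) = 5! * (13286/729) = 531440/243.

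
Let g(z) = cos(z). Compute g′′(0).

The coefficient of z^2 in the expansion is -1/2, so g′′(0) = 2! * (-1/2) = -1.

-1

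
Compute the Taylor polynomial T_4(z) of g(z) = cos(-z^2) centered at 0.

1 - z^4/2

Use the known series and substitute for the argument.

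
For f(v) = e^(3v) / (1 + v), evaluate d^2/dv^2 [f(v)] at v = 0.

Write out both Maclaurin series and multiply, keeping only the needed powers.
The coefficient of v^2 in the expansion is 5/2, so f′′(0) = 2! * (5/2) = 5.

5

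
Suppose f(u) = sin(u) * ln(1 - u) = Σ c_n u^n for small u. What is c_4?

Multiply the two series term by term and collect like powers.
f(0) = 0
f′(0) = 0
f′′(0) = -2
f′′′(0) = -3
f^(4)(0) = -4
So c_4 = f^(4)(0)/4! = -1/6.

-1/6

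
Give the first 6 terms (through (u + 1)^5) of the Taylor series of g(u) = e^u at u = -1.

Apply the Taylor formula c_k = f^(k)(a)/k!.

(u + 1)^5*e^(-1)/120 + (u + 1)^4*e^(-1)/24 + (u + 1)^3*e^(-1)/6 + (u + 1)^2*e^(-1)/2 + (u + 1)*e^(-1) + e^(-1)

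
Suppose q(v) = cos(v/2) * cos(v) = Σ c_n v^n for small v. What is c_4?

Expand each factor separately, then convolve coefficients.
q(0) = 1
q′(0) = 0
q′′(0) = -5/4
q′′′(0) = 0
q^(4)(0) = 41/16
Then c_k = q^(k)(0)/k! gives each Taylor coefficient.

41/384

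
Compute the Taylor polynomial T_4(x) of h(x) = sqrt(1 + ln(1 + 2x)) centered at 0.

Substitute the inner expansion into the outer series and collect powers.
[x^0] = 1;  [x^1] = 1;  [x^2] = -3/2;  [x^3] = 17/6;  [x^4] = -143/24.

-143*x^4/24 + 17*x^3/6 - 3*x^2/2 + x + 1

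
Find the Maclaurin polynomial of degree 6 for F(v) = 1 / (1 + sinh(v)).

77*v^6/45 - 181*v^5/120 + 4*v^4/3 - 7*v^3/6 + v^2 - v + 1

Write 1/(1+u) = 1 - u + u^2 - u^3 + ... and substitute the series for u.
F(0) = 1
F′(0) = -1
F′′(0) = 2
F′′′(0) = -7
F^(4)(0) = 32
F^(5)(0) = -181
F^(6)(0) = 1232
The Taylor polynomial is Σ F^(k)(0)/k! · v^k.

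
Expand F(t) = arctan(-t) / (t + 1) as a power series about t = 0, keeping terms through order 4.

Multiply the numerator's expansion by the denominator's geometric series.
F(0) = 0
F′(0) = -1
F′′(0) = 2
F′′′(0) = -4
F^(4)(0) = 16
Dividing each by k! gives the coefficients c_0, ..., c_4.

2*t^4/3 - 2*t^3/3 + t^2 - t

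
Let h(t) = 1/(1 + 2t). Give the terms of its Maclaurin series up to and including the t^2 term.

[t^0] = 1;  [t^1] = -2;  [t^2] = 4.

4*t^2 - 2*t + 1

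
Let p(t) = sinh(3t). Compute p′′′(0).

27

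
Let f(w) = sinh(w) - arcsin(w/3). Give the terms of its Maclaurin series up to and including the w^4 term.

13*w^3/81 + 2*w/3

Add the two expansions coefficient-wise.
f(0) = 0
f′(0) = 2/3
f′′(0) = 0
f′′′(0) = 26/27
f^(4)(0) = 0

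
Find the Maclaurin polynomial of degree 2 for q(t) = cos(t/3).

1 - t^2/18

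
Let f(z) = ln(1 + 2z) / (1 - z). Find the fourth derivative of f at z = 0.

Multiply the numerator's expansion by the denominator's geometric series.
The coefficient of z^4 in the expansion is -4/3, so f^(4)(0) = 4! * (-4/3) = -32.

-32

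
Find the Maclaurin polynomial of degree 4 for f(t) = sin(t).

Compute the successive derivatives at the expansion point and divide by k!.
f(0) = 0
f′(0) = 1
f′′(0) = 0
f′′′(0) = -1
f^(4)(0) = 0

-t^3/6 + t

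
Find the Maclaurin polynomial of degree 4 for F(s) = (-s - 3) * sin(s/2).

Distribute the polynomial across the series and collect like powers.
F(0) = 0
F′(0) = -3/2
F′′(0) = -1
F′′′(0) = 3/8
F^(4)(0) = 1/2

s^4/48 + s^3/16 - s^2/2 - 3*s/2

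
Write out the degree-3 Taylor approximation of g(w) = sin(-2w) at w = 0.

g(0) = 0
g′(0) = -2
g′′(0) = 0
g′′′(0) = 8

4*w^3/3 - 2*w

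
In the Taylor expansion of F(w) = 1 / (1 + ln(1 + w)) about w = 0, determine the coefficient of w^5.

-347/60

Write 1/(1+u) = 1 - u + u^2 - u^3 + ... and substitute the series for u.
F(0) = 1
F′(0) = -1
F′′(0) = 3
F′′′(0) = -14
F^(4)(0) = 88
F^(5)(0) = -694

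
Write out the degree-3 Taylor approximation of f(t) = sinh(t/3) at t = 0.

t^3/162 + t/3

Use the known series and substitute for the argument.
f(0) = 0
f′(0) = 1/3
f′′(0) = 0
f′′′(0) = 1/27
The Taylor polynomial is Σ f^(k)(0)/k! · t^k.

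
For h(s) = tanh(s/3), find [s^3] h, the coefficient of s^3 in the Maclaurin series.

Differentiate repeatedly and evaluate at the center.

-1/81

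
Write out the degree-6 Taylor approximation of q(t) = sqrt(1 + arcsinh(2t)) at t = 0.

-769*t^6/720 + 43*t^5/40 + t^4/24 - t^3/6 - t^2/2 + t + 1

Let u equal the inner series; expand the outer function in u and truncate.
q(0) = 1
q′(0) = 1
q′′(0) = -1
q′′′(0) = -1
q^(4)(0) = 1
q^(5)(0) = 129
q^(6)(0) = -769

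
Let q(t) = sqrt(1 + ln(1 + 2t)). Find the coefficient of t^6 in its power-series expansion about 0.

-22819/720

Let u equal the inner series; expand the outer function in u and truncate.
q(0) = 1
q′(0) = 1
q′′(0) = -3
q′′′(0) = 17
q^(4)(0) = -143
q^(5)(0) = 1609
q^(6)(0) = -22819
The Taylor polynomial is Σ q^(k)(0)/k! · t^k.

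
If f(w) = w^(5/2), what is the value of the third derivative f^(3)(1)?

15/8

The coefficient of (w - 1)^3 in the expansion is 5/16, so f′′′(1) = 3! * (5/16) = 15/8.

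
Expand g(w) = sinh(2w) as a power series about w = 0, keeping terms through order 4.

g(0) = 0
g′(0) = 2
g′′(0) = 0
g′′′(0) = 8
g^(4)(0) = 0

4*w^3/3 + 2*w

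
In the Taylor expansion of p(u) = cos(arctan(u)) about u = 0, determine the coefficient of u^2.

Substitute the inner expansion into the outer series and collect powers.
p(0) = 1
p′(0) = 0
p′′(0) = -1

-1/2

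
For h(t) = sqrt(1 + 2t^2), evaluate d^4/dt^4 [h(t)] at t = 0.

-12

The coefficient of t^4 in the expansion is -1/2, so h^(4)(0) = 4! * (-1/2) = -12.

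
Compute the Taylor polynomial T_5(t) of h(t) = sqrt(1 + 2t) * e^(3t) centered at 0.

Multiply the two series term by term and collect like powers.
[t^0] = 1;  [t^1] = 4;  [t^2] = 7;  [t^3] = 8;  [t^4] = 13/2;  [t^5] = 22/5.

22*t^5/5 + 13*t^4/2 + 8*t^3 + 7*t^2 + 4*t + 1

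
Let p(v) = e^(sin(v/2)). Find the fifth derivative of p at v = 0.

-1/4

Substitute the inner expansion into the outer series and collect powers.
The coefficient of v^5 in the expansion is -1/480, so p^(5)(0) = 5! * (-1/480) = -1/4.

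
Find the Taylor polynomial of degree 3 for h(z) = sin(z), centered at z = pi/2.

[(z - pi/2)^0] = 1;  [(z - pi/2)^1] = 0;  [(z - pi/2)^2] = -1/2;  [(z - pi/2)^3] = 0.

1 - (z - pi/2)^2/2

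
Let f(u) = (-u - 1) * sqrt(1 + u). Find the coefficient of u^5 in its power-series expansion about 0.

Shift and add copies of the series according to the polynomial's terms.
f(0) = -1
f′(0) = -3/2
f′′(0) = -3/4
f′′′(0) = 3/8
f^(4)(0) = -9/16
f^(5)(0) = 45/32
So c_5 = f^(5)(0)/5! = 3/256.

3/256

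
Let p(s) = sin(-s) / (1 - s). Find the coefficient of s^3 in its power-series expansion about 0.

-5/6

Expand each factor separately, then convolve coefficients.
p(0) = 0
p′(0) = -1
p′′(0) = -2
p′′′(0) = -5
So c_3 = p′′′(0)/3! = -5/6.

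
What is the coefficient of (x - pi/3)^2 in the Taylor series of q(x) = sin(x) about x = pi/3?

-sqrt(3)/4

Compute the successive derivatives at the expansion point and divide by k!.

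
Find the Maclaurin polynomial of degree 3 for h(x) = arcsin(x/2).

x^3/48 + x/2

h(0) = 0
h′(0) = 1/2
h′′(0) = 0
h′′′(0) = 1/8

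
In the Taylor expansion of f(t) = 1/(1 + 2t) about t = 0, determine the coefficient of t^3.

-8

[t^0] = 1;  [t^1] = -2;  [t^2] = 4;  [t^3] = -8.
So c_3 = f′′′(0)/3! = -8.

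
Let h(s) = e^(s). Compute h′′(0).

The coefficient of s^2 in the expansion is 1/2, so h′′(0) = 2! * (1/2) = 1.

1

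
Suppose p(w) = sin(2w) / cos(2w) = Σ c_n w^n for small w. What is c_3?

8/3

Divide the numerator series by the denominator series (power-series long division).
[w^0] = 0;  [w^1] = 2;  [w^2] = 0;  [w^3] = 8/3.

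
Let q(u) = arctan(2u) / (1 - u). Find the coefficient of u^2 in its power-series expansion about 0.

2

Write out both Maclaurin series and multiply, keeping only the needed powers.
q(0) = 0
q′(0) = 2
q′′(0) = 4
So c_2 = q′′(0)/2! = 2.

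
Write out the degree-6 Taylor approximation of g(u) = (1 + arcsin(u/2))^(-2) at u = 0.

Let u equal the inner series; expand the outer function in u and truncate.
[u^0] = 1;  [u^1] = -1;  [u^2] = 3/4;  [u^3] = -13/24;  [u^4] = 3/8;  [u^5] = -163/640;  [u^6] = 163/960.

163*u^6/960 - 163*u^5/640 + 3*u^4/8 - 13*u^3/24 + 3*u^2/4 - u + 1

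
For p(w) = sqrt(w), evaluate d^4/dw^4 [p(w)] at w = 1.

-15/16

The coefficient of (w - 1)^4 in the expansion is -5/128, so p^(4)(1) = 4! * (-5/128) = -15/16.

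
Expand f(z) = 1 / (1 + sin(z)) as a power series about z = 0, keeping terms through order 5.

-61*z^5/120 + 2*z^4/3 - 5*z^3/6 + z^2 - z + 1

Expand as Σ (-1)^k u^k with u equal to the inner function's series.
[z^0] = 1;  [z^1] = -1;  [z^2] = 1;  [z^3] = -5/6;  [z^4] = 2/3;  [z^5] = -61/120.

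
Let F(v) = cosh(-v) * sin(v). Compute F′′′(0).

Write out both Maclaurin series and multiply, keeping only the needed powers.
The coefficient of v^3 in the expansion is 1/3, so F′′′(0) = 3! * (1/3) = 2.

2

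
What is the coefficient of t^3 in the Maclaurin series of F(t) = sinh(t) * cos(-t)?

-1/3

Write out both Maclaurin series and multiply, keeping only the needed powers.
[t^0] = 0;  [t^1] = 1;  [t^2] = 0;  [t^3] = -1/3.
So c_3 = F′′′(0)/3! = -1/3.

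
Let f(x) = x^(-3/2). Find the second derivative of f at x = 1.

15/4

From the series, [(x - 1)^2] f = 15/8; multiply by 2! = 2 to get 15/4.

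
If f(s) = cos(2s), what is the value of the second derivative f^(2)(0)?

From the series, [s^2] f = -2; multiply by 2! = 2 to get -4.

-4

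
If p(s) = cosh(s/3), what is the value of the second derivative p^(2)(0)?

1/9

The coefficient of s^2 in the expansion is 1/18, so p′′(0) = 2! * (1/18) = 1/9.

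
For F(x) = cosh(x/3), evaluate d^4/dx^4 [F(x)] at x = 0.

From the series, [x^4] F = 1/1944; multiply by 4! = 24 to get 1/81.

1/81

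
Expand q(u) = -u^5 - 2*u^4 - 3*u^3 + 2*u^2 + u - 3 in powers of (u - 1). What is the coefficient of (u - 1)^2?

q(1) = -6
q′(1) = -17
q′′(1) = -58

-29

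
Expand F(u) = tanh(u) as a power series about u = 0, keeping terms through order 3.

-u^3/3 + u

[u^0] = 0;  [u^1] = 1;  [u^2] = 0;  [u^3] = -1/3.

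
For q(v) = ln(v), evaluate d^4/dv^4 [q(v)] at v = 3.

From the series, [(v - 3)^4] q = -1/324; multiply by 4! = 24 to get -2/27.

-2/27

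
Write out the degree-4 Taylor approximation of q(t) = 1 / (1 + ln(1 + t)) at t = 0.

Write 1/(1+u) = 1 - u + u^2 - u^3 + ... and substitute the series for u.
q(0) = 1
q′(0) = -1
q′′(0) = 3
q′′′(0) = -14
q^(4)(0) = 88
Dividing each by k! gives the coefficients c_0, ..., c_4.

11*t^4/3 - 7*t^3/3 + 3*t^2/2 - t + 1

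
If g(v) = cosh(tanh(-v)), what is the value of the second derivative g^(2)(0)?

1

Substitute the inner expansion into the outer series and collect powers.
From the series, [v^2] g = 1/2; multiply by 2! = 2 to get 1.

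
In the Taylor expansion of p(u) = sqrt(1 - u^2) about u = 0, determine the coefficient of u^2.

-1/2

p(0) = 1
p′(0) = 0
p′′(0) = -1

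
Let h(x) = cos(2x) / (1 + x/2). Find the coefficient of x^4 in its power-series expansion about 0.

11/48

Take the Cauchy product of the two expansions.
h(0) = 1
h′(0) = -1/2
h′′(0) = -7/2
h′′′(0) = 21/4
h^(4)(0) = 11/2
So c_4 = h^(4)(0)/4! = 11/48.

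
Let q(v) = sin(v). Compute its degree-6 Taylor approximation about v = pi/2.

-(v - pi/2)^6/720 + (v - pi/2)^4/24 - (v - pi/2)^2/2 + 1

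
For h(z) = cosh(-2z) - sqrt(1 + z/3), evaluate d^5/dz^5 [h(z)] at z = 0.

Expand each term separately and add.
The coefficient of z^5 in the expansion is -7/62208, so h^(5)(0) = 5! * (-7/62208) = -35/2592.

-35/2592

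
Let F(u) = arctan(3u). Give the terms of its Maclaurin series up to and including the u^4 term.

-9*u^3 + 3*u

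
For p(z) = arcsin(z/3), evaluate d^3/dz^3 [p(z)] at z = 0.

From the series, [z^3] p = 1/162; multiply by 3! = 6 to get 1/27.

1/27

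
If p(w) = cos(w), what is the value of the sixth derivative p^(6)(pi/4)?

Apply the Taylor formula c_k = f^(k)(a)/k!.
The coefficient of (w - pi/4)^6 in the expansion is -sqrt(2)/1440, so p^(6)(pi/4) = 6! * (-sqrt(2)/1440) = -sqrt(2)/2.

-sqrt(2)/2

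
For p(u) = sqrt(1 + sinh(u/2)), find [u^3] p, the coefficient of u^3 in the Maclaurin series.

7/384

Substitute the inner expansion into the outer series and collect powers.
p(0) = 1
p′(0) = 1/4
p′′(0) = -1/16
p′′′(0) = 7/64
So c_3 = p′′′(0)/3! = 7/384.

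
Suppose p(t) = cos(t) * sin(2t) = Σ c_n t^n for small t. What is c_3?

Write out both Maclaurin series and multiply, keeping only the needed powers.
p(0) = 0
p′(0) = 2
p′′(0) = 0
p′′′(0) = -14
So c_3 = p′′′(0)/3! = -7/3.

-7/3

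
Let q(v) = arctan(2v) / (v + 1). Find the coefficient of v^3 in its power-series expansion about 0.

-2/3

Expand 1/(denominator) as a geometric series and multiply by the numerator's series.
q(0) = 0
q′(0) = 2
q′′(0) = -4
q′′′(0) = -4
Then c_k = q^(k)(0)/k! gives each Taylor coefficient.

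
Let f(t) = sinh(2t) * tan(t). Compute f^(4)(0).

Take the Cauchy product of the two expansions.
From the series, [t^4] f = 2; multiply by 4! = 24 to get 48.

48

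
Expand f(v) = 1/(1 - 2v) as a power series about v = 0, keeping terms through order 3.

8*v^3 + 4*v^2 + 2*v + 1

f(0) = 1
f′(0) = 2
f′′(0) = 8
f′′′(0) = 48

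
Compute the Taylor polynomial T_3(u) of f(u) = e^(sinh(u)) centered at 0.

Let u equal the inner series; expand the outer function in u and truncate.
f(0) = 1
f′(0) = 1
f′′(0) = 1
f′′′(0) = 2
Then c_k = f^(k)(0)/k! gives each Taylor coefficient.

u^3/3 + u^2/2 + u + 1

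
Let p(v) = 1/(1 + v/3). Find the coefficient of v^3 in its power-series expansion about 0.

p(0) = 1
p′(0) = -1/3
p′′(0) = 2/9
p′′′(0) = -2/9
The Taylor polynomial is Σ p^(k)(0)/k! · v^k.

-1/27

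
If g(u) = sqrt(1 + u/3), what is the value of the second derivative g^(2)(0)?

Differentiate repeatedly and evaluate at the center.
The coefficient of u^2 in the expansion is -1/72, so g′′(0) = 2! * (-1/72) = -1/36.

-1/36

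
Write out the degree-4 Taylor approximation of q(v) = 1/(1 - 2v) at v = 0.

16*v^4 + 8*v^3 + 4*v^2 + 2*v + 1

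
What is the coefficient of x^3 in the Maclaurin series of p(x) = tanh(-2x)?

8/3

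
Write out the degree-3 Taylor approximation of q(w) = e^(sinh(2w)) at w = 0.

Let u equal the inner series; expand the outer function in u and truncate.
[w^0] = 1;  [w^1] = 2;  [w^2] = 2;  [w^3] = 8/3.

8*w^3/3 + 2*w^2 + 2*w + 1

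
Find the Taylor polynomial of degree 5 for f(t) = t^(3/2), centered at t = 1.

-3*(t - 1)^5/256 + 3*(t - 1)^4/128 - (t - 1)^3/16 + 3*(t - 1)^2/8 + 3*(t - 1)/2 + 1

f(1) = 1
f′(1) = 3/2
f′′(1) = 3/4
f′′′(1) = -3/8
f^(4)(1) = 9/16
f^(5)(1) = -45/32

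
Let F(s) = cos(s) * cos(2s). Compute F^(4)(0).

41

Multiply the two series term by term and collect like powers.
From the series, [s^4] F = 41/24; multiply by 4! = 24 to get 41.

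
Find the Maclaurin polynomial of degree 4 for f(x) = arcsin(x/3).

x^3/162 + x/3

Differentiate repeatedly and evaluate at the center.
f(0) = 0
f′(0) = 1/3
f′′(0) = 0
f′′′(0) = 1/27
f^(4)(0) = 0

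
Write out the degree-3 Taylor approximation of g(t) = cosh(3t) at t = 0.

9*t^2/2 + 1

Apply the Taylor formula c_k = f^(k)(a)/k!.
g(0) = 1
g′(0) = 0
g′′(0) = 9
g′′′(0) = 0
Then c_k = g^(k)(0)/k! gives each Taylor coefficient.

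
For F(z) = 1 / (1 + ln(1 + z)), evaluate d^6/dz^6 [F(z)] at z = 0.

Write 1/(1+u) = 1 - u + u^2 - u^3 + ... and substitute the series for u.
The coefficient of z^6 in the expansion is 3289/360, so F^(6)(0) = 6! * (3289/360) = 6578.

6578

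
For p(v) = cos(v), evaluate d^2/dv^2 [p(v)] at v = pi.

The coefficient of (v - pi)^2 in the expansion is 1/2, so p′′(pi) = 2! * (1/2) = 1.

1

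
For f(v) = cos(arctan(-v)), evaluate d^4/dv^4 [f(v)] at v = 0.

Substitute the inner expansion into the outer series and collect powers.
The coefficient of v^4 in the expansion is 3/8, so f^(4)(0) = 4! * (3/8) = 9.

9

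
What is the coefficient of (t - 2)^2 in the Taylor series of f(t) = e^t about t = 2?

e^(2)/2

Compute the successive derivatives at the expansion point and divide by k!.
f(2) = e^(2)
f′(2) = e^(2)
f′′(2) = e^(2)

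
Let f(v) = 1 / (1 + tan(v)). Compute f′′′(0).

-8

Write 1/(1+u) = 1 - u + u^2 - u^3 + ... and substitute the series for u.
The coefficient of v^3 in the expansion is -4/3, so f′′′(0) = 3! * (-4/3) = -8.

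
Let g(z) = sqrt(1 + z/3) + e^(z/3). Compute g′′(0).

1/12

Combine the two series term by term.
The coefficient of z^2 in the expansion is 1/24, so g′′(0) = 2! * (1/24) = 1/12.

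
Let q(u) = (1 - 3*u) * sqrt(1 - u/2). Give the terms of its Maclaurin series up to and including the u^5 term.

Distribute the polynomial across the series and collect like powers.
[u^0] = 1;  [u^1] = -13/4;  [u^2] = 23/32;  [u^3] = 11/128;  [u^4] = 43/2048;  [u^5] = 53/8192.

53*u^5/8192 + 43*u^4/2048 + 11*u^3/128 + 23*u^2/32 - 13*u/4 + 1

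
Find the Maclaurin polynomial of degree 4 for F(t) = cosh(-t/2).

Apply the Taylor formula c_k = f^(k)(a)/k!.
F(0) = 1
F′(0) = 0
F′′(0) = 1/4
F′′′(0) = 0
F^(4)(0) = 1/16

t^4/384 + t^2/8 + 1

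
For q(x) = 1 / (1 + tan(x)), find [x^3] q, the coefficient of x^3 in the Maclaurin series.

-4/3

Write 1/(1+u) = 1 - u + u^2 - u^3 + ... and substitute the series for u.
q(0) = 1
q′(0) = -1
q′′(0) = 2
q′′′(0) = -8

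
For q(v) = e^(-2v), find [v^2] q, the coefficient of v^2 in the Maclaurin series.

Use the known series and substitute for the argument.
q(0) = 1
q′(0) = -2
q′′(0) = 4
So c_2 = q′′(0)/2! = 2.

2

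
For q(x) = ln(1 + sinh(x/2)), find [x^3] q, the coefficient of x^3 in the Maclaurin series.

Let u equal the inner series; expand the outer function in u and truncate.
q(0) = 0
q′(0) = 1/2
q′′(0) = -1/4
q′′′(0) = 3/8

1/16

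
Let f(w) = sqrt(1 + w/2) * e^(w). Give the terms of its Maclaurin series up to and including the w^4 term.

Expand each factor separately, then convolve coefficients.

449*w^4/6144 + 103*w^3/384 + 23*w^2/32 + 5*w/4 + 1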